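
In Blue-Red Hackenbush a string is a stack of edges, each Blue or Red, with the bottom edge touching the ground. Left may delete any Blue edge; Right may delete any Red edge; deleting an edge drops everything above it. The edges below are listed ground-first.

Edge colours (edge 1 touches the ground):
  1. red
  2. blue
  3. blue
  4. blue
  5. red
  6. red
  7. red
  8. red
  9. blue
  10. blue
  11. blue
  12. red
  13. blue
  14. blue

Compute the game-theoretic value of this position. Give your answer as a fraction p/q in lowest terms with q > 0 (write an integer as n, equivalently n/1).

Prefix values for red blue blue blue red red red red blue blue blue red blue blue via {L|R} + simplicity:
G(r) = { — | 0 } = -1
G(rb) = { -1 | 0 } = -1/2
G(rbb) = { -1,-1/2 | 0 } = -1/4
G(rbbb) = { -1,-1/2,-1/4 | 0 } = -1/8
G(rbbbr) = { -1,-1/2,-1/4 | -1/8,0 } = -3/16
G(rbbbrr) = { -1,-1/2,-1/4 | -3/16,-1/8,0 } = -7/32
G(rbbbrrr) = { -1,-1/2,-1/4 | -7/32,-3/16,-1/8,0 } = -15/64
G(rbbbrrrr) = { -1,-1/2,-1/4 | -15/64,-7/32,-3/16,-1/8,0 } = -31/128
G(rbbbrrrrb) = { -1,-1/2,-1/4,-31/128 | -15/64,-7/32,-3/16,-1/8,0 } = -61/256
G(rbbbrrrrbb) = { -1,-1/2,-1/4,-31/128,-61/256 | -15/64,-7/32,-3/16,-1/8,0 } = -121/512
G(rbbbrrrrbbb) = { -1,-1/2,-1/4,-31/128,-61/256,-121/512 | -15/64,-7/32,-3/16,-1/8,0 } = -241/1024
G(rbbbrrrrbbbr) = { -1,-1/2,-1/4,-31/128,-61/256,-121/512 | -241/1024,-15/64,-7/32,-3/16,-1/8,0 } = -483/2048
G(rbbbrrrrbbbrb) = { -1,-1/2,-1/4,-31/128,-61/256,-121/512,-483/2048 | -241/1024,-15/64,-7/32,-3/16,-1/8,0 } = -965/4096
G(rbbbrrrrbbbrbb) = { -1,-1/2,-1/4,-31/128,-61/256,-121/512,-483/2048,-965/4096 | -241/1024,-15/64,-7/32,-3/16,-1/8,0 } = -1929/8192

-1929/8192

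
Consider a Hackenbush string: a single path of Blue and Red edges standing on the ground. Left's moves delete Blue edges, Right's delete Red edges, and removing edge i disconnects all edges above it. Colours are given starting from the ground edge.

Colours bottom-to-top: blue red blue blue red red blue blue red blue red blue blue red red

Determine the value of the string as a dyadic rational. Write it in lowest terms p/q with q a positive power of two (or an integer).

v(b) = { 0 | — } => 1
v(br) = { 0 | 1 } => 1/2
v(brb) = { 0,1/2 | 1 } => 3/4
v(brbb) = { 0,1/2,3/4 | 1 } => 7/8
v(brbbr) = { 0,1/2,3/4 | 7/8,1 } => 13/16
v(brbbrr) = { 0,1/2,3/4 | 13/16,7/8,1 } => 25/32
v(brbbrrb) = { 0,1/2,3/4,25/32 | 13/16,7/8,1 } => 51/64
v(brbbrrbb) = { 0,1/2,3/4,25/32,51/64 | 13/16,7/8,1 } => 103/128
v(brbbrrbbr) = { 0,1/2,3/4,25/32,51/64 | 103/128,13/16,7/8,1 } => 205/256
v(brbbrrbbrb) = { 0,1/2,3/4,25/32,51/64,205/256 | 103/128,13/16,7/8,1 } => 411/512
v(brbbrrbbrbr) = { 0,1/2,3/4,25/32,51/64,205/256 | 411/512,103/128,13/16,7/8,1 } => 821/1024
v(brbbrrbbrbrb) = { 0,1/2,3/4,25/32,51/64,205/256,821/1024 | 411/512,103/128,13/16,7/8,1 } => 1643/2048
v(brbbrrbbrbrbb) = { 0,1/2,3/4,25/32,51/64,205/256,821/1024,1643/2048 | 411/512,103/128,13/16,7/8,1 } => 3287/4096
v(brbbrrbbrbrbbr) = { 0,1/2,3/4,25/32,51/64,205/256,821/1024,1643/2048 | 3287/4096,411/512,103/128,13/16,7/8,1 } => 6573/8192
v(brbbrrbbrbrbbrr) = { 0,1/2,3/4,25/32,51/64,205/256,821/1024,1643/2048 | 6573/8192,3287/4096,411/512,103/128,13/16,7/8,1 } => 13145/16384

13145/16384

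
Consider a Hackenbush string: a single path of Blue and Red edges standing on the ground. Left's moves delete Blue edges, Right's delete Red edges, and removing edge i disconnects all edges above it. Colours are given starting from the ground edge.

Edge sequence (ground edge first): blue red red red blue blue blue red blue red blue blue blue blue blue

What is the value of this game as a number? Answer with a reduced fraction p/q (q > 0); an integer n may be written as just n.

3775/16384

Build G(s[:k]) for k = 1..15, string s = blue red red red blue blue blue red blue red blue blue blue blue blue.
step 1: add blue to get b; options L={ 0 } R={ none } so 1
step 2: add red to get br; options L={ 0 } R={ 1 } so 1/2
step 3: add red to get brr; options L={ 0 } R={ 1/2,1 } so 1/4
step 4: add red to get brrr; options L={ 0 } R={ 1/4,1/2,1 } so 1/8
step 5: add blue to get brrrb; options L={ 0,1/8 } R={ 1/4,1/2,1 } so 3/16
step 6: add blue to get brrrbb; options L={ 0,1/8,3/16 } R={ 1/4,1/2,1 } so 7/32
step 7: add blue to get brrrbbb; options L={ 0,1/8,3/16,7/32 } R={ 1/4,1/2,1 } so 15/64
step 8: add red to get brrrbbbr; options L={ 0,1/8,3/16,7/32 } R={ 15/64,1/4,1/2,1 } so 29/128
step 9: add blue to get brrrbbbrb; options L={ 0,1/8,3/16,7/32,29/128 } R={ 15/64,1/4,1/2,1 } so 59/256
step 10: add red to get brrrbbbrbr; options L={ 0,1/8,3/16,7/32,29/128 } R={ 59/256,15/64,1/4,1/2,1 } so 117/512
step 11: add blue to get brrrbbbrbrb; options L={ 0,1/8,3/16,7/32,29/128,117/512 } R={ 59/256,15/64,1/4,1/2,1 } so 235/1024
step 12: add blue to get brrrbbbrbrbb; options L={ 0,1/8,3/16,7/32,29/128,117/512,235/1024 } R={ 59/256,15/64,1/4,1/2,1 } so 471/2048
step 13: add blue to get brrrbbbrbrbbb; options L={ 0,1/8,3/16,7/32,29/128,117/512,235/1024,471/2048 } R={ 59/256,15/64,1/4,1/2,1 } so 943/4096
step 14: add blue to get brrrbbbrbrbbbb; options L={ 0,1/8,3/16,7/32,29/128,117/512,235/1024,471/2048,943/4096 } R={ 59/256,15/64,1/4,1/2,1 } so 1887/8192
step 15: add blue to get brrrbbbrbrbbbbb; options L={ 0,1/8,3/16,7/32,29/128,117/512,235/1024,471/2048,943/4096,1887/8192 } R={ 59/256,15/64,1/4,1/2,1 } so 3775/16384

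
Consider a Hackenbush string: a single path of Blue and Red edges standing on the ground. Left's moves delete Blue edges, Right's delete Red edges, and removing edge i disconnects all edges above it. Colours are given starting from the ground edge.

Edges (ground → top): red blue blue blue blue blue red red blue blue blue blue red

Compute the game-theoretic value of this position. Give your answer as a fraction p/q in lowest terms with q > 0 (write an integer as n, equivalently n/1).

-195/4096

Prefix values for red blue blue blue blue blue red red blue blue blue blue red via {L|R} + simplicity:
edge 1 of 13 (red): { (no moves) | 0 } => -1
edge 2 of 13 (blue): { -1 | 0 } => -1/2
edge 3 of 13 (blue): { -1 -1/2 | 0 } => -1/4
edge 4 of 13 (blue): { -1 -1/2 -1/4 | 0 } => -1/8
edge 5 of 13 (blue): { -1 -1/2 -1/4 -1/8 | 0 } => -1/16
edge 6 of 13 (blue): { -1 -1/2 -1/4 -1/8 -1/16 | 0 } => -1/32
edge 7 of 13 (red): { -1 -1/2 -1/4 -1/8 -1/16 | -1/32 0 } => -3/64
edge 8 of 13 (red): { -1 -1/2 -1/4 -1/8 -1/16 | -3/64 -1/32 0 } => -7/128
edge 9 of 13 (blue): { -1 -1/2 -1/4 -1/8 -1/16 -7/128 | -3/64 -1/32 0 } => -13/256
edge 10 of 13 (blue): { -1 -1/2 -1/4 -1/8 -1/16 -7/128 -13/256 | -3/64 -1/32 0 } => -25/512
edge 11 of 13 (blue): { -1 -1/2 -1/4 -1/8 -1/16 -7/128 -13/256 -25/512 | -3/64 -1/32 0 } => -49/1024
edge 12 of 13 (blue): { -1 -1/2 -1/4 -1/8 -1/16 -7/128 -13/256 -25/512 -49/1024 | -3/64 -1/32 0 } => -97/2048
edge 13 of 13 (red): { -1 -1/2 -1/4 -1/8 -1/16 -7/128 -13/256 -25/512 -49/1024 | -97/2048 -3/64 -1/32 0 } => -195/4096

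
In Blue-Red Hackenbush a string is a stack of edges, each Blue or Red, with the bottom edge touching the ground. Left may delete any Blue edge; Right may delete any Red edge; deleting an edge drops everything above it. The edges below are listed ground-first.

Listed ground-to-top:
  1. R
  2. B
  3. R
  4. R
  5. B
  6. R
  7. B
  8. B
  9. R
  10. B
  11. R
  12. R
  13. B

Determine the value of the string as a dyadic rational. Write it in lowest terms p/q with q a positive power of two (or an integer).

Prefix values for R B R R B R B B R B R R B via {L|R} + simplicity:
g(R) = { none | 0 } gives -1
g(RB) = { -1 | 0 } gives -1/2
g(RBR) = { -1 | -1/2 0 } gives -3/4
g(RBRR) = { -1 | -3/4 -1/2 0 } gives -7/8
g(RBRRB) = { -1 -7/8 | -3/4 -1/2 0 } gives -13/16
g(RBRRBR) = { -1 -7/8 | -13/16 -3/4 -1/2 0 } gives -27/32
g(RBRRBRB) = { -1 -7/8 -27/32 | -13/16 -3/4 -1/2 0 } gives -53/64
g(RBRRBRBB) = { -1 -7/8 -27/32 -53/64 | -13/16 -3/4 -1/2 0 } gives -105/128
g(RBRRBRBBR) = { -1 -7/8 -27/32 -53/64 | -105/128 -13/16 -3/4 -1/2 0 } gives -211/256
g(RBRRBRBBRB) = { -1 -7/8 -27/32 -53/64 -211/256 | -105/128 -13/16 -3/4 -1/2 0 } gives -421/512
g(RBRRBRBBRBR) = { -1 -7/8 -27/32 -53/64 -211/256 | -421/512 -105/128 -13/16 -3/4 -1/2 0 } gives -843/1024
g(RBRRBRBBRBRR) = { -1 -7/8 -27/32 -53/64 -211/256 | -843/1024 -421/512 -105/128 -13/16 -3/4 -1/2 0 } gives -1687/2048
g(RBRRBRBBRBRRB) = { -1 -7/8 -27/32 -53/64 -211/256 -1687/2048 | -843/1024 -421/512 -105/128 -13/16 -3/4 -1/2 0 } gives -3373/4096

-3373/4096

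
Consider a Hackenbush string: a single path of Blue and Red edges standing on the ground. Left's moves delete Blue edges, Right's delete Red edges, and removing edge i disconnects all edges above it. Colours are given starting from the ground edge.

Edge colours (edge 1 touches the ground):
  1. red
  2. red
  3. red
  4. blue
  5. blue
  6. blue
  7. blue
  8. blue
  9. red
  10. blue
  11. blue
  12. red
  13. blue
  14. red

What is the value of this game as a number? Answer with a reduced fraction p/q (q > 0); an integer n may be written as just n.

Prefix values for red red red blue blue blue blue blue red blue blue red blue red via {L|R} + simplicity:
step 1: add red to get r; options L={ (no moves) } R={ 0 } so -1
step 2: add red to get rr; options L={ (no moves) } R={ -1; 0 } so -2
step 3: add red to get rrr; options L={ (no moves) } R={ -2; -1; 0 } so -3
step 4: add blue to get rrrb; options L={ -3 } R={ -2; -1; 0 } so -5/2
step 5: add blue to get rrrbb; options L={ -3; -5/2 } R={ -2; -1; 0 } so -9/4
step 6: add blue to get rrrbbb; options L={ -3; -5/2; -9/4 } R={ -2; -1; 0 } so -17/8
step 7: add blue to get rrrbbbb; options L={ -3; -5/2; -9/4; -17/8 } R={ -2; -1; 0 } so -33/16
step 8: add blue to get rrrbbbbb; options L={ -3; -5/2; -9/4; -17/8; -33/16 } R={ -2; -1; 0 } so -65/32
step 9: add red to get rrrbbbbbr; options L={ -3; -5/2; -9/4; -17/8; -33/16 } R={ -65/32; -2; -1; 0 } so -131/64
step 10: add blue to get rrrbbbbbrb; options L={ -3; -5/2; -9/4; -17/8; -33/16; -131/64 } R={ -65/32; -2; -1; 0 } so -261/128
step 11: add blue to get rrrbbbbbrbb; options L={ -3; -5/2; -9/4; -17/8; -33/16; -131/64; -261/128 } R={ -65/32; -2; -1; 0 } so -521/256
step 12: add red to get rrrbbbbbrbbr; options L={ -3; -5/2; -9/4; -17/8; -33/16; -131/64; -261/128 } R={ -521/256; -65/32; -2; -1; 0 } so -1043/512
step 13: add blue to get rrrbbbbbrbbrb; options L={ -3; -5/2; -9/4; -17/8; -33/16; -131/64; -261/128; -1043/512 } R={ -521/256; -65/32; -2; -1; 0 } so -2085/1024
step 14: add red to get rrrbbbbbrbbrbr; options L={ -3; -5/2; -9/4; -17/8; -33/16; -131/64; -261/128; -1043/512 } R={ -2085/1024; -521/256; -65/32; -2; -1; 0 } so -4171/2048

-4171/2048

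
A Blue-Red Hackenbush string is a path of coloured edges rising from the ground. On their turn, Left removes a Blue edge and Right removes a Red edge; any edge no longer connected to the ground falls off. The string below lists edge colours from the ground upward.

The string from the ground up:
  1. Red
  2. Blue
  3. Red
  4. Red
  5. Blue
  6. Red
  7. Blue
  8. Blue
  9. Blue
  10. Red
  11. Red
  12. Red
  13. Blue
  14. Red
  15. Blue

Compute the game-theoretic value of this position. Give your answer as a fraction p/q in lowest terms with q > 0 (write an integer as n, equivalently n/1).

1 of 15 · R · max L −∞ · min R 0 ⇒ -1
2 of 15 · RB · max L -1 · min R 0 ⇒ -1/2
3 of 15 · RBR · max L -1 · min R -1/2 ⇒ -3/4
4 of 15 · RBRR · max L -1 · min R -3/4 ⇒ -7/8
5 of 15 · RBRRB · max L -7/8 · min R -3/4 ⇒ -13/16
6 of 15 · RBRRBR · max L -7/8 · min R -13/16 ⇒ -27/32
7 of 15 · RBRRBRB · max L -27/32 · min R -13/16 ⇒ -53/64
8 of 15 · RBRRBRBB · max L -53/64 · min R -13/16 ⇒ -105/128
9 of 15 · RBRRBRBBB · max L -105/128 · min R -13/16 ⇒ -209/256
10 of 15 · RBRRBRBBBR · max L -105/128 · min R -209/256 ⇒ -419/512
11 of 15 · RBRRBRBBBRR · max L -105/128 · min R -419/512 ⇒ -839/1024
12 of 15 · RBRRBRBBBRRR · max L -105/128 · min R -839/1024 ⇒ -1679/2048
13 of 15 · RBRRBRBBBRRRB · max L -1679/2048 · min R -839/1024 ⇒ -3357/4096
14 of 15 · RBRRBRBBBRRRBR · max L -1679/2048 · min R -3357/4096 ⇒ -6715/8192
15 of 15 · RBRRBRBBBRRRBRB · max L -6715/8192 · min R -3357/4096 ⇒ -13429/16384

-13429/16384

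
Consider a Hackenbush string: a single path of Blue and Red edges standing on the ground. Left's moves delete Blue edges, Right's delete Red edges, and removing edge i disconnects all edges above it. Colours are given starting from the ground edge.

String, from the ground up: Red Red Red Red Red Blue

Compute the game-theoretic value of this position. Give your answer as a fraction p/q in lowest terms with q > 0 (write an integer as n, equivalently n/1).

-9/2

Build v(s[:k]) for k = 1..6, string s = Red Red Red Red Red Blue.
R: Left { none }, Right { 0 } = simplest -1
RR: Left { none }, Right { -1, 0 } = simplest -2
RRR: Left { none }, Right { -2, -1, 0 } = simplest -3
RRRR: Left { none }, Right { -3, -2, -1, 0 } = simplest -4
RRRRR: Left { none }, Right { -4, -3, -2, -1, 0 } = simplest -5
RRRRRB: Left { -5 }, Right { -4, -3, -2, -1, 0 } = simplest -9/2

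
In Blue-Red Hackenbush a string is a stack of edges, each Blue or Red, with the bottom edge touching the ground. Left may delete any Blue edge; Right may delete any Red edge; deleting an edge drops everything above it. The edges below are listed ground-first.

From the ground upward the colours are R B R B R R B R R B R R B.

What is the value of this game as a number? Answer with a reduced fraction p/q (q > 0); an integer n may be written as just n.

-2925/4096

v_1 [R]  L=[]  R=[0]  → -1
v_2 [RB]  L=[-1]  R=[0]  → -1/2
v_3 [RBR]  L=[-1]  R=[-1/2,0]  → -3/4
v_4 [RBRB]  L=[-1,-3/4]  R=[-1/2,0]  → -5/8
v_5 [RBRBR]  L=[-1,-3/4]  R=[-5/8,-1/2,0]  → -11/16
v_6 [RBRBRR]  L=[-1,-3/4]  R=[-11/16,-5/8,-1/2,0]  → -23/32
v_7 [RBRBRRB]  L=[-1,-3/4,-23/32]  R=[-11/16,-5/8,-1/2,0]  → -45/64
v_8 [RBRBRRBR]  L=[-1,-3/4,-23/32]  R=[-45/64,-11/16,-5/8,-1/2,0]  → -91/128
v_9 [RBRBRRBRR]  L=[-1,-3/4,-23/32]  R=[-91/128,-45/64,-11/16,-5/8,-1/2,0]  → -183/256
v_10 [RBRBRRBRRB]  L=[-1,-3/4,-23/32,-183/256]  R=[-91/128,-45/64,-11/16,-5/8,-1/2,0]  → -365/512
v_11 [RBRBRRBRRBR]  L=[-1,-3/4,-23/32,-183/256]  R=[-365/512,-91/128,-45/64,-11/16,-5/8,-1/2,0]  → -731/1024
v_12 [RBRBRRBRRBRR]  L=[-1,-3/4,-23/32,-183/256]  R=[-731/1024,-365/512,-91/128,-45/64,-11/16,-5/8,-1/2,0]  → -1463/2048
v_13 [RBRBRRBRRBRRB]  L=[-1,-3/4,-23/32,-183/256,-1463/2048]  R=[-731/1024,-365/512,-91/128,-45/64,-11/16,-5/8,-1/2,0]  → -2925/4096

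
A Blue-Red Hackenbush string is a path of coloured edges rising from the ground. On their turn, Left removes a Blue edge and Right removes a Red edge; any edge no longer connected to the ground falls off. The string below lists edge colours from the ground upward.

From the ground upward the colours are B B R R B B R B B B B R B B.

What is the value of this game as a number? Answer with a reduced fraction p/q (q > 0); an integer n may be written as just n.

5879/4096

B: Left { 0 }, Right { · } ⇒ simplest 1
BB: Left { 0 1 }, Right { · } ⇒ simplest 2
BBR: Left { 0 1 }, Right { 2 } ⇒ simplest 3/2
BBRR: Left { 0 1 }, Right { 3/2 2 } ⇒ simplest 5/4
BBRRB: Left { 0 1 5/4 }, Right { 3/2 2 } ⇒ simplest 11/8
BBRRBB: Left { 0 1 5/4 11/8 }, Right { 3/2 2 } ⇒ simplest 23/16
BBRRBBR: Left { 0 1 5/4 11/8 }, Right { 23/16 3/2 2 } ⇒ simplest 45/32
BBRRBBRB: Left { 0 1 5/4 11/8 45/32 }, Right { 23/16 3/2 2 } ⇒ simplest 91/64
BBRRBBRBB: Left { 0 1 5/4 11/8 45/32 91/64 }, Right { 23/16 3/2 2 } ⇒ simplest 183/128
BBRRBBRBBB: Left { 0 1 5/4 11/8 45/32 91/64 183/128 }, Right { 23/16 3/2 2 } ⇒ simplest 367/256
BBRRBBRBBBB: Left { 0 1 5/4 11/8 45/32 91/64 183/128 367/256 }, Right { 23/16 3/2 2 } ⇒ simplest 735/512
BBRRBBRBBBBR: Left { 0 1 5/4 11/8 45/32 91/64 183/128 367/256 }, Right { 735/512 23/16 3/2 2 } ⇒ simplest 1469/1024
BBRRBBRBBBBRB: Left { 0 1 5/4 11/8 45/32 91/64 183/128 367/256 1469/1024 }, Right { 735/512 23/16 3/2 2 } ⇒ simplest 2939/2048
BBRRBBRBBBBRBB: Left { 0 1 5/4 11/8 45/32 91/64 183/128 367/256 1469/1024 2939/2048 }, Right { 735/512 23/16 3/2 2 } ⇒ simplest 5879/4096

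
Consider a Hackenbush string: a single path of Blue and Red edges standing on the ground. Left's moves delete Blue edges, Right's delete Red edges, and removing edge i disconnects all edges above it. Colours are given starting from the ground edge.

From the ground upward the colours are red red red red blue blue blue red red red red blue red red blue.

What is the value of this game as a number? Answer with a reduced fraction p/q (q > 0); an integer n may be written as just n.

r: Left { (no moves) }, Right { 0 } = simplest -1
rr: Left { (no moves) }, Right { -1 0 } = simplest -2
rrr: Left { (no moves) }, Right { -2 -1 0 } = simplest -3
rrrr: Left { (no moves) }, Right { -3 -2 -1 0 } = simplest -4
rrrrb: Left { -4 }, Right { -3 -2 -1 0 } = simplest -7/2
rrrrbb: Left { -4 -7/2 }, Right { -3 -2 -1 0 } = simplest -13/4
rrrrbbb: Left { -4 -7/2 -13/4 }, Right { -3 -2 -1 0 } = simplest -25/8
rrrrbbbr: Left { -4 -7/2 -13/4 }, Right { -25/8 -3 -2 -1 0 } = simplest -51/16
rrrrbbbrr: Left { -4 -7/2 -13/4 }, Right { -51/16 -25/8 -3 -2 -1 0 } = simplest -103/32
rrrrbbbrrr: Left { -4 -7/2 -13/4 }, Right { -103/32 -51/16 -25/8 -3 -2 -1 0 } = simplest -207/64
rrrrbbbrrrr: Left { -4 -7/2 -13/4 }, Right { -207/64 -103/32 -51/16 -25/8 -3 -2 -1 0 } = simplest -415/128
rrrrbbbrrrrb: Left { -4 -7/2 -13/4 -415/128 }, Right { -207/64 -103/32 -51/16 -25/8 -3 -2 -1 0 } = simplest -829/256
rrrrbbbrrrrbr: Left { -4 -7/2 -13/4 -415/128 }, Right { -829/256 -207/64 -103/32 -51/16 -25/8 -3 -2 -1 0 } = simplest -1659/512
rrrrbbbrrrrbrr: Left { -4 -7/2 -13/4 -415/128 }, Right { -1659/512 -829/256 -207/64 -103/32 -51/16 -25/8 -3 -2 -1 0 } = simplest -3319/1024
rrrrbbbrrrrbrrb: Left { -4 -7/2 -13/4 -415/128 -3319/1024 }, Right { -1659/512 -829/256 -207/64 -103/32 -51/16 -25/8 -3 -2 -1 0 } = simplest -6637/2048

-6637/2048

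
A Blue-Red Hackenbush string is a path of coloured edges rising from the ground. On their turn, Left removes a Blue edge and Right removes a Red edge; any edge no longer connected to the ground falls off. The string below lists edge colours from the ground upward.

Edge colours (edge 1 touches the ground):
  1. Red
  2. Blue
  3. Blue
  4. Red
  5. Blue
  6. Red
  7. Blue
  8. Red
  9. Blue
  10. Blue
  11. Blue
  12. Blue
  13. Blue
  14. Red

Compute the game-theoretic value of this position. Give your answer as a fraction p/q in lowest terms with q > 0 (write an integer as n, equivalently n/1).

1 of 14 · R · max L −∞ · min R 0 so -1
2 of 14 · RB · max L -1 · min R 0 so -1/2
3 of 14 · RBB · max L -1/2 · min R 0 so -1/4
4 of 14 · RBBR · max L -1/2 · min R -1/4 so -3/8
5 of 14 · RBBRB · max L -3/8 · min R -1/4 so -5/16
6 of 14 · RBBRBR · max L -3/8 · min R -5/16 so -11/32
7 of 14 · RBBRBRB · max L -11/32 · min R -5/16 so -21/64
8 of 14 · RBBRBRBR · max L -11/32 · min R -21/64 so -43/128
9 of 14 · RBBRBRBRB · max L -43/128 · min R -21/64 so -85/256
10 of 14 · RBBRBRBRBB · max L -85/256 · min R -21/64 so -169/512
11 of 14 · RBBRBRBRBBB · max L -169/512 · min R -21/64 so -337/1024
12 of 14 · RBBRBRBRBBBB · max L -337/1024 · min R -21/64 so -673/2048
13 of 14 · RBBRBRBRBBBBB · max L -673/2048 · min R -21/64 so -1345/4096
14 of 14 · RBBRBRBRBBBBBR · max L -673/2048 · min R -1345/4096 so -2691/8192

-2691/8192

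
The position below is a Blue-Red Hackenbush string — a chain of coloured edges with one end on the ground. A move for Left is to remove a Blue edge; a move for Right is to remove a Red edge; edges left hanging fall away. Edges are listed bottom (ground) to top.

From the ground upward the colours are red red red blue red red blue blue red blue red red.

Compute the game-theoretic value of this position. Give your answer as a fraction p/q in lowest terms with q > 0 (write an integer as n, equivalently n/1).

-1431/512

r: Left { (no moves) }, Right { 0 } -> simplest -1
rr: Left { (no moves) }, Right { -1 0 } -> simplest -2
rrr: Left { (no moves) }, Right { -2 -1 0 } -> simplest -3
rrrb: Left { -3 }, Right { -2 -1 0 } -> simplest -5/2
rrrbr: Left { -3 }, Right { -5/2 -2 -1 0 } -> simplest -11/4
rrrbrr: Left { -3 }, Right { -11/4 -5/2 -2 -1 0 } -> simplest -23/8
rrrbrrb: Left { -3 -23/8 }, Right { -11/4 -5/2 -2 -1 0 } -> simplest -45/16
rrrbrrbb: Left { -3 -23/8 -45/16 }, Right { -11/4 -5/2 -2 -1 0 } -> simplest -89/32
rrrbrrbbr: Left { -3 -23/8 -45/16 }, Right { -89/32 -11/4 -5/2 -2 -1 0 } -> simplest -179/64
rrrbrrbbrb: Left { -3 -23/8 -45/16 -179/64 }, Right { -89/32 -11/4 -5/2 -2 -1 0 } -> simplest -357/128
rrrbrrbbrbr: Left { -3 -23/8 -45/16 -179/64 }, Right { -357/128 -89/32 -11/4 -5/2 -2 -1 0 } -> simplest -715/256
rrrbrrbbrbrr: Left { -3 -23/8 -45/16 -179/64 }, Right { -715/256 -357/128 -89/32 -11/4 -5/2 -2 -1 0 } -> simplest -1431/512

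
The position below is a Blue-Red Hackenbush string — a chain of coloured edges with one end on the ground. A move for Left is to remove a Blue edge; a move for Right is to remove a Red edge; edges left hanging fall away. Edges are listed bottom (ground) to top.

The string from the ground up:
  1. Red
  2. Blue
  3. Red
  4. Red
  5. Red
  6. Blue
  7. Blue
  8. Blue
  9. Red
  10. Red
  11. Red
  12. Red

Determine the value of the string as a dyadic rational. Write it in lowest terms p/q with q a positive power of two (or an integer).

-1823/2048

Prefix values for Red Blue Red Red Red Blue Blue Blue Red Red Red Red via {L|R} + simplicity:
R: Left { none }, Right { 0 } ⇒ simplest -1
RB: Left { -1 }, Right { 0 } ⇒ simplest -1/2
RBR: Left { -1 }, Right { -1/2,0 } ⇒ simplest -3/4
RBRR: Left { -1 }, Right { -3/4,-1/2,0 } ⇒ simplest -7/8
RBRRR: Left { -1 }, Right { -7/8,-3/4,-1/2,0 } ⇒ simplest -15/16
RBRRRB: Left { -1,-15/16 }, Right { -7/8,-3/4,-1/2,0 } ⇒ simplest -29/32
RBRRRBB: Left { -1,-15/16,-29/32 }, Right { -7/8,-3/4,-1/2,0 } ⇒ simplest -57/64
RBRRRBBB: Left { -1,-15/16,-29/32,-57/64 }, Right { -7/8,-3/4,-1/2,0 } ⇒ simplest -113/128
RBRRRBBBR: Left { -1,-15/16,-29/32,-57/64 }, Right { -113/128,-7/8,-3/4,-1/2,0 } ⇒ simplest -227/256
RBRRRBBBRR: Left { -1,-15/16,-29/32,-57/64 }, Right { -227/256,-113/128,-7/8,-3/4,-1/2,0 } ⇒ simplest -455/512
RBRRRBBBRRR: Left { -1,-15/16,-29/32,-57/64 }, Right { -455/512,-227/256,-113/128,-7/8,-3/4,-1/2,0 } ⇒ simplest -911/1024
RBRRRBBBRRRR: Left { -1,-15/16,-29/32,-57/64 }, Right { -911/1024,-455/512,-227/256,-113/128,-7/8,-3/4,-1/2,0 } ⇒ simplest -1823/2048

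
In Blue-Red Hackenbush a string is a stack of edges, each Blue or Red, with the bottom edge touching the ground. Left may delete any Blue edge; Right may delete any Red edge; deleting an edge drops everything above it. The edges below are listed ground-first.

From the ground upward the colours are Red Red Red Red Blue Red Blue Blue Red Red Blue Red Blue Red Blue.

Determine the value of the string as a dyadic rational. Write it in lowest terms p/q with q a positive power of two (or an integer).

-7381/2048

Recurse on prefixes of the 15-edge string Red Red Red Red Blue Red Blue Blue Red Red Blue Red Blue Red Blue:
1 of 15 · R · max L −∞ · min R 0 ⇒ -1
2 of 15 · RR · max L −∞ · min R -1 ⇒ -2
3 of 15 · RRR · max L −∞ · min R -2 ⇒ -3
4 of 15 · RRRR · max L −∞ · min R -3 ⇒ -4
5 of 15 · RRRRB · max L -4 · min R -3 ⇒ -7/2
6 of 15 · RRRRBR · max L -4 · min R -7/2 ⇒ -15/4
7 of 15 · RRRRBRB · max L -15/4 · min R -7/2 ⇒ -29/8
8 of 15 · RRRRBRBB · max L -29/8 · min R -7/2 ⇒ -57/16
9 of 15 · RRRRBRBBR · max L -29/8 · min R -57/16 ⇒ -115/32
10 of 15 · RRRRBRBBRR · max L -29/8 · min R -115/32 ⇒ -231/64
11 of 15 · RRRRBRBBRRB · max L -231/64 · min R -115/32 ⇒ -461/128
12 of 15 · RRRRBRBBRRBR · max L -231/64 · min R -461/128 ⇒ -923/256
13 of 15 · RRRRBRBBRRBRB · max L -923/256 · min R -461/128 ⇒ -1845/512
14 of 15 · RRRRBRBBRRBRBR · max L -923/256 · min R -1845/512 ⇒ -3691/1024
15 of 15 · RRRRBRBBRRBRBRB · max L -3691/1024 · min R -1845/512 ⇒ -7381/2048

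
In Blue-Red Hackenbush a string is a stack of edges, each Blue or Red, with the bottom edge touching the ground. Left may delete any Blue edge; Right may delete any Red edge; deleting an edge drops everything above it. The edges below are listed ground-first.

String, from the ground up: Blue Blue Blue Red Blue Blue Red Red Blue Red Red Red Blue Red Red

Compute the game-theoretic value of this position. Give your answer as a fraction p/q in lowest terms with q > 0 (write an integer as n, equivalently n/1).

11401/4096

Recurse on prefixes of the 15-edge string Blue Blue Blue Red Blue Blue Red Red Blue Red Red Red Blue Red Red:
B: Left { 0 }, Right { none } → simplest 1
BB: Left { 0 1 }, Right { none } → simplest 2
BBB: Left { 0 1 2 }, Right { none } → simplest 3
BBBR: Left { 0 1 2 }, Right { 3 } → simplest 5/2
BBBRB: Left { 0 1 2 5/2 }, Right { 3 } → simplest 11/4
BBBRBB: Left { 0 1 2 5/2 11/4 }, Right { 3 } → simplest 23/8
BBBRBBR: Left { 0 1 2 5/2 11/4 }, Right { 23/8 3 } → simplest 45/16
BBBRBBRR: Left { 0 1 2 5/2 11/4 }, Right { 45/16 23/8 3 } → simplest 89/32
BBBRBBRRB: Left { 0 1 2 5/2 11/4 89/32 }, Right { 45/16 23/8 3 } → simplest 179/64
BBBRBBRRBR: Left { 0 1 2 5/2 11/4 89/32 }, Right { 179/64 45/16 23/8 3 } → simplest 357/128
BBBRBBRRBRR: Left { 0 1 2 5/2 11/4 89/32 }, Right { 357/128 179/64 45/16 23/8 3 } → simplest 713/256
BBBRBBRRBRRR: Left { 0 1 2 5/2 11/4 89/32 }, Right { 713/256 357/128 179/64 45/16 23/8 3 } → simplest 1425/512
BBBRBBRRBRRRB: Left { 0 1 2 5/2 11/4 89/32 1425/512 }, Right { 713/256 357/128 179/64 45/16 23/8 3 } → simplest 2851/1024
BBBRBBRRBRRRBR: Left { 0 1 2 5/2 11/4 89/32 1425/512 }, Right { 2851/1024 713/256 357/128 179/64 45/16 23/8 3 } → simplest 5701/2048
BBBRBBRRBRRRBRR: Left { 0 1 2 5/2 11/4 89/32 1425/512 }, Right { 5701/2048 2851/1024 713/256 357/128 179/64 45/16 23/8 3 } → simplest 11401/4096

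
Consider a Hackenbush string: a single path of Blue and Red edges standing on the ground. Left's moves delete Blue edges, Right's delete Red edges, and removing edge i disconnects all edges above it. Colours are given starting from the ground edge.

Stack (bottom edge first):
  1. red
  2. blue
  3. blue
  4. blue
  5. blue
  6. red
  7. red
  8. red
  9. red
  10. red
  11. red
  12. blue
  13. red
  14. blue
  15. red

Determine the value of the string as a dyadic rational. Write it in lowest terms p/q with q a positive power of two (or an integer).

-2027/16384

Prefix values for red blue blue blue blue red red red red red red blue red blue red via {L|R} + simplicity:
v(r) = { · | 0 } ⇒ -1
v(rb) = { -1 | 0 } ⇒ -1/2
v(rbb) = { -1; -1/2 | 0 } ⇒ -1/4
v(rbbb) = { -1; -1/2; -1/4 | 0 } ⇒ -1/8
v(rbbbb) = { -1; -1/2; -1/4; -1/8 | 0 } ⇒ -1/16
v(rbbbbr) = { -1; -1/2; -1/4; -1/8 | -1/16; 0 } ⇒ -3/32
v(rbbbbrr) = { -1; -1/2; -1/4; -1/8 | -3/32; -1/16; 0 } ⇒ -7/64
v(rbbbbrrr) = { -1; -1/2; -1/4; -1/8 | -7/64; -3/32; -1/16; 0 } ⇒ -15/128
v(rbbbbrrrr) = { -1; -1/2; -1/4; -1/8 | -15/128; -7/64; -3/32; -1/16; 0 } ⇒ -31/256
v(rbbbbrrrrr) = { -1; -1/2; -1/4; -1/8 | -31/256; -15/128; -7/64; -3/32; -1/16; 0 } ⇒ -63/512
v(rbbbbrrrrrr) = { -1; -1/2; -1/4; -1/8 | -63/512; -31/256; -15/128; -7/64; -3/32; -1/16; 0 } ⇒ -127/1024
v(rbbbbrrrrrrb) = { -1; -1/2; -1/4; -1/8; -127/1024 | -63/512; -31/256; -15/128; -7/64; -3/32; -1/16; 0 } ⇒ -253/2048
v(rbbbbrrrrrrbr) = { -1; -1/2; -1/4; -1/8; -127/1024 | -253/2048; -63/512; -31/256; -15/128; -7/64; -3/32; -1/16; 0 } ⇒ -507/4096
v(rbbbbrrrrrrbrb) = { -1; -1/2; -1/4; -1/8; -127/1024; -507/4096 | -253/2048; -63/512; -31/256; -15/128; -7/64; -3/32; -1/16; 0 } ⇒ -1013/8192
v(rbbbbrrrrrrbrbr) = { -1; -1/2; -1/4; -1/8; -127/1024; -507/4096 | -1013/8192; -253/2048; -63/512; -31/256; -15/128; -7/64; -3/32; -1/16; 0 } ⇒ -2027/16384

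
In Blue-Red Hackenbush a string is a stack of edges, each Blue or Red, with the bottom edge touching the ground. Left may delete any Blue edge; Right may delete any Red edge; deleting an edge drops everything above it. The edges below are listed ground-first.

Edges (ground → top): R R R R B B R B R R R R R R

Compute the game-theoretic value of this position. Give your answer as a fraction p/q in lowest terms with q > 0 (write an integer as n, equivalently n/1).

-3455/1024

Build g(s[:k]) for k = 1..14, string s = R R R R B B R B R R R R R R.
edge 1 of 14 (R): { ∅ | 0 } ⇒ -1
edge 2 of 14 (R): { ∅ | -1, 0 } ⇒ -2
edge 3 of 14 (R): { ∅ | -2, -1, 0 } ⇒ -3
edge 4 of 14 (R): { ∅ | -3, -2, -1, 0 } ⇒ -4
edge 5 of 14 (B): { -4 | -3, -2, -1, 0 } ⇒ -7/2
edge 6 of 14 (B): { -4, -7/2 | -3, -2, -1, 0 } ⇒ -13/4
edge 7 of 14 (R): { -4, -7/2 | -13/4, -3, -2, -1, 0 } ⇒ -27/8
edge 8 of 14 (B): { -4, -7/2, -27/8 | -13/4, -3, -2, -1, 0 } ⇒ -53/16
edge 9 of 14 (R): { -4, -7/2, -27/8 | -53/16, -13/4, -3, -2, -1, 0 } ⇒ -107/32
edge 10 of 14 (R): { -4, -7/2, -27/8 | -107/32, -53/16, -13/4, -3, -2, -1, 0 } ⇒ -215/64
edge 11 of 14 (R): { -4, -7/2, -27/8 | -215/64, -107/32, -53/16, -13/4, -3, -2, -1, 0 } ⇒ -431/128
edge 12 of 14 (R): { -4, -7/2, -27/8 | -431/128, -215/64, -107/32, -53/16, -13/4, -3, -2, -1, 0 } ⇒ -863/256
edge 13 of 14 (R): { -4, -7/2, -27/8 | -863/256, -431/128, -215/64, -107/32, -53/16, -13/4, -3, -2, -1, 0 } ⇒ -1727/512
edge 14 of 14 (R): { -4, -7/2, -27/8 | -1727/512, -863/256, -431/128, -215/64, -107/32, -53/16, -13/4, -3, -2, -1, 0 } ⇒ -3455/1024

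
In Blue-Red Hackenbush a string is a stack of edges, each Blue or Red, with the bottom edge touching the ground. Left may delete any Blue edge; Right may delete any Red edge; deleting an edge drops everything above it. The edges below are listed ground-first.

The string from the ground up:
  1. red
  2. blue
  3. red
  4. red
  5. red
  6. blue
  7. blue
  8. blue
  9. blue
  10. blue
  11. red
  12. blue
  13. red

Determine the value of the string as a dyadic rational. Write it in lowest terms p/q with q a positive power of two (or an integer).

Build g(s[:k]) for k = 1..13, string s = red blue red red red blue blue blue blue blue red blue red.
g_1 [r]  L=[—]  R=[0]  — -1
g_2 [rb]  L=[-1]  R=[0]  — -1/2
g_3 [rbr]  L=[-1]  R=[-1/2, 0]  — -3/4
g_4 [rbrr]  L=[-1]  R=[-3/4, -1/2, 0]  — -7/8
g_5 [rbrrr]  L=[-1]  R=[-7/8, -3/4, -1/2, 0]  — -15/16
g_6 [rbrrrb]  L=[-1, -15/16]  R=[-7/8, -3/4, -1/2, 0]  — -29/32
g_7 [rbrrrbb]  L=[-1, -15/16, -29/32]  R=[-7/8, -3/4, -1/2, 0]  — -57/64
g_8 [rbrrrbbb]  L=[-1, -15/16, -29/32, -57/64]  R=[-7/8, -3/4, -1/2, 0]  — -113/128
g_9 [rbrrrbbbb]  L=[-1, -15/16, -29/32, -57/64, -113/128]  R=[-7/8, -3/4, -1/2, 0]  — -225/256
g_10 [rbrrrbbbbb]  L=[-1, -15/16, -29/32, -57/64, -113/128, -225/256]  R=[-7/8, -3/4, -1/2, 0]  — -449/512
g_11 [rbrrrbbbbbr]  L=[-1, -15/16, -29/32, -57/64, -113/128, -225/256]  R=[-449/512, -7/8, -3/4, -1/2, 0]  — -899/1024
g_12 [rbrrrbbbbbrb]  L=[-1, -15/16, -29/32, -57/64, -113/128, -225/256, -899/1024]  R=[-449/512, -7/8, -3/4, -1/2, 0]  — -1797/2048
g_13 [rbrrrbbbbbrbr]  L=[-1, -15/16, -29/32, -57/64, -113/128, -225/256, -899/1024]  R=[-1797/2048, -449/512, -7/8, -3/4, -1/2, 0]  — -3595/4096

-3595/4096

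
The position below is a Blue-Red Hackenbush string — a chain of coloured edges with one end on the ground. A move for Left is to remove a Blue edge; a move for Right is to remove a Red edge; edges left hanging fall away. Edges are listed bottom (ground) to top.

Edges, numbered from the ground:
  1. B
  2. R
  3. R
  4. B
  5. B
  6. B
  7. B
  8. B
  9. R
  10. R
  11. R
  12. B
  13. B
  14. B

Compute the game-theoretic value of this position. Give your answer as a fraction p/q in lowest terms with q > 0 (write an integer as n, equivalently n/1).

step 1: add B to get B; options L={ 0 } R={ · } -> 1
step 2: add R to get BR; options L={ 0 } R={ 1 } -> 1/2
step 3: add R to get BRR; options L={ 0 } R={ 1/2; 1 } -> 1/4
step 4: add B to get BRRB; options L={ 0; 1/4 } R={ 1/2; 1 } -> 3/8
step 5: add B to get BRRBB; options L={ 0; 1/4; 3/8 } R={ 1/2; 1 } -> 7/16
step 6: add B to get BRRBBB; options L={ 0; 1/4; 3/8; 7/16 } R={ 1/2; 1 } -> 15/32
step 7: add B to get BRRBBBB; options L={ 0; 1/4; 3/8; 7/16; 15/32 } R={ 1/2; 1 } -> 31/64
step 8: add B to get BRRBBBBB; options L={ 0; 1/4; 3/8; 7/16; 15/32; 31/64 } R={ 1/2; 1 } -> 63/128
step 9: add R to get BRRBBBBBR; options L={ 0; 1/4; 3/8; 7/16; 15/32; 31/64 } R={ 63/128; 1/2; 1 } -> 125/256
step 10: add R to get BRRBBBBBRR; options L={ 0; 1/4; 3/8; 7/16; 15/32; 31/64 } R={ 125/256; 63/128; 1/2; 1 } -> 249/512
step 11: add R to get BRRBBBBBRRR; options L={ 0; 1/4; 3/8; 7/16; 15/32; 31/64 } R={ 249/512; 125/256; 63/128; 1/2; 1 } -> 497/1024
step 12: add B to get BRRBBBBBRRRB; options L={ 0; 1/4; 3/8; 7/16; 15/32; 31/64; 497/1024 } R={ 249/512; 125/256; 63/128; 1/2; 1 } -> 995/2048
step 13: add B to get BRRBBBBBRRRBB; options L={ 0; 1/4; 3/8; 7/16; 15/32; 31/64; 497/1024; 995/2048 } R={ 249/512; 125/256; 63/128; 1/2; 1 } -> 1991/4096
step 14: add B to get BRRBBBBBRRRBBB; options L={ 0; 1/4; 3/8; 7/16; 15/32; 31/64; 497/1024; 995/2048; 1991/4096 } R={ 249/512; 125/256; 63/128; 1/2; 1 } -> 3983/8192

3983/8192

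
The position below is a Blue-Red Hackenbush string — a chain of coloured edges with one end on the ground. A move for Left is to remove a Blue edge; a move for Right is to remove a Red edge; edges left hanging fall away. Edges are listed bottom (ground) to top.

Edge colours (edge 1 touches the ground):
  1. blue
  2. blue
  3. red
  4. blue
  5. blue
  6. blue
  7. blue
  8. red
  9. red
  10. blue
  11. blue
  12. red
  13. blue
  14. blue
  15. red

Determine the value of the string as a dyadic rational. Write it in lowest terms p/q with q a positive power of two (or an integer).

Prefix values for blue blue red blue blue blue blue red red blue blue red blue blue red via {L|R} + simplicity:
v_1 [b]  L=[0]  R=[(no moves)]  — 1
v_2 [bb]  L=[0; 1]  R=[(no moves)]  — 2
v_3 [bbr]  L=[0; 1]  R=[2]  — 3/2
v_4 [bbrb]  L=[0; 1; 3/2]  R=[2]  — 7/4
v_5 [bbrbb]  L=[0; 1; 3/2; 7/4]  R=[2]  — 15/8
v_6 [bbrbbb]  L=[0; 1; 3/2; 7/4; 15/8]  R=[2]  — 31/16
v_7 [bbrbbbb]  L=[0; 1; 3/2; 7/4; 15/8; 31/16]  R=[2]  — 63/32
v_8 [bbrbbbbr]  L=[0; 1; 3/2; 7/4; 15/8; 31/16]  R=[63/32; 2]  — 125/64
v_9 [bbrbbbbrr]  L=[0; 1; 3/2; 7/4; 15/8; 31/16]  R=[125/64; 63/32; 2]  — 249/128
v_10 [bbrbbbbrrb]  L=[0; 1; 3/2; 7/4; 15/8; 31/16; 249/128]  R=[125/64; 63/32; 2]  — 499/256
v_11 [bbrbbbbrrbb]  L=[0; 1; 3/2; 7/4; 15/8; 31/16; 249/128; 499/256]  R=[125/64; 63/32; 2]  — 999/512
v_12 [bbrbbbbrrbbr]  L=[0; 1; 3/2; 7/4; 15/8; 31/16; 249/128; 499/256]  R=[999/512; 125/64; 63/32; 2]  — 1997/1024
v_13 [bbrbbbbrrbbrb]  L=[0; 1; 3/2; 7/4; 15/8; 31/16; 249/128; 499/256; 1997/1024]  R=[999/512; 125/64; 63/32; 2]  — 3995/2048
v_14 [bbrbbbbrrbbrbb]  L=[0; 1; 3/2; 7/4; 15/8; 31/16; 249/128; 499/256; 1997/1024; 3995/2048]  R=[999/512; 125/64; 63/32; 2]  — 7991/4096
v_15 [bbrbbbbrrbbrbbr]  L=[0; 1; 3/2; 7/4; 15/8; 31/16; 249/128; 499/256; 1997/1024; 3995/2048]  R=[7991/4096; 999/512; 125/64; 63/32; 2]  — 15981/8192

15981/8192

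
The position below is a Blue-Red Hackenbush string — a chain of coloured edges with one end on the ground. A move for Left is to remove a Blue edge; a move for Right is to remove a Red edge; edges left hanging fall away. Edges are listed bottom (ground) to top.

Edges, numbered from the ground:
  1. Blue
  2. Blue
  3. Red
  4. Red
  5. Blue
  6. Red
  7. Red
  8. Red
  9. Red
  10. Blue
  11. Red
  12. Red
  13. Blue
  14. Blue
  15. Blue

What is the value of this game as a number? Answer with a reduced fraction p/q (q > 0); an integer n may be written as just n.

10319/8192

Prefix values for Blue Blue Red Red Blue Red Red Red Red Blue Red Red Blue Blue Blue via {L|R} + simplicity:
B: Left { 0 }, Right { — } → simplest 1
BB: Left { 0, 1 }, Right { — } → simplest 2
BBR: Left { 0, 1 }, Right { 2 } → simplest 3/2
BBRR: Left { 0, 1 }, Right { 3/2, 2 } → simplest 5/4
BBRRB: Left { 0, 1, 5/4 }, Right { 3/2, 2 } → simplest 11/8
BBRRBR: Left { 0, 1, 5/4 }, Right { 11/8, 3/2, 2 } → simplest 21/16
BBRRBRR: Left { 0, 1, 5/4 }, Right { 21/16, 11/8, 3/2, 2 } → simplest 41/32
BBRRBRRR: Left { 0, 1, 5/4 }, Right { 41/32, 21/16, 11/8, 3/2, 2 } → simplest 81/64
BBRRBRRRR: Left { 0, 1, 5/4 }, Right { 81/64, 41/32, 21/16, 11/8, 3/2, 2 } → simplest 161/128
BBRRBRRRRB: Left { 0, 1, 5/4, 161/128 }, Right { 81/64, 41/32, 21/16, 11/8, 3/2, 2 } → simplest 323/256
BBRRBRRRRBR: Left { 0, 1, 5/4, 161/128 }, Right { 323/256, 81/64, 41/32, 21/16, 11/8, 3/2, 2 } → simplest 645/512
BBRRBRRRRBRR: Left { 0, 1, 5/4, 161/128 }, Right { 645/512, 323/256, 81/64, 41/32, 21/16, 11/8, 3/2, 2 } → simplest 1289/1024
BBRRBRRRRBRRB: Left { 0, 1, 5/4, 161/128, 1289/1024 }, Right { 645/512, 323/256, 81/64, 41/32, 21/16, 11/8, 3/2, 2 } → simplest 2579/2048
BBRRBRRRRBRRBB: Left { 0, 1, 5/4, 161/128, 1289/1024, 2579/2048 }, Right { 645/512, 323/256, 81/64, 41/32, 21/16, 11/8, 3/2, 2 } → simplest 5159/4096
BBRRBRRRRBRRBBB: Left { 0, 1, 5/4, 161/128, 1289/1024, 2579/2048, 5159/4096 }, Right { 645/512, 323/256, 81/64, 41/32, 21/16, 11/8, 3/2, 2 } → simplest 10319/8192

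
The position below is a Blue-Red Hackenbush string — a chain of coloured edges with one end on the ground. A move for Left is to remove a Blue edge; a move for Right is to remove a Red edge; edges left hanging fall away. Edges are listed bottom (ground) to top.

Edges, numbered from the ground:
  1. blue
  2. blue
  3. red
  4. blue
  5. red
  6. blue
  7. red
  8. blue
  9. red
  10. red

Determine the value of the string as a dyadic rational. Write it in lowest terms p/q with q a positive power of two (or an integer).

Prefix values for blue blue red blue red blue red blue red red via {L|R} + simplicity:
1 of 10 · b · max L 0 · min R +∞ -> 1
2 of 10 · bb · max L 1 · min R +∞ -> 2
3 of 10 · bbr · max L 1 · min R 2 -> 3/2
4 of 10 · bbrb · max L 3/2 · min R 2 -> 7/4
5 of 10 · bbrbr · max L 3/2 · min R 7/4 -> 13/8
6 of 10 · bbrbrb · max L 13/8 · min R 7/4 -> 27/16
7 of 10 · bbrbrbr · max L 13/8 · min R 27/16 -> 53/32
8 of 10 · bbrbrbrb · max L 53/32 · min R 27/16 -> 107/64
9 of 10 · bbrbrbrbr · max L 53/32 · min R 107/64 -> 213/128
10 of 10 · bbrbrbrbrr · max L 53/32 · min R 213/128 -> 425/256

425/256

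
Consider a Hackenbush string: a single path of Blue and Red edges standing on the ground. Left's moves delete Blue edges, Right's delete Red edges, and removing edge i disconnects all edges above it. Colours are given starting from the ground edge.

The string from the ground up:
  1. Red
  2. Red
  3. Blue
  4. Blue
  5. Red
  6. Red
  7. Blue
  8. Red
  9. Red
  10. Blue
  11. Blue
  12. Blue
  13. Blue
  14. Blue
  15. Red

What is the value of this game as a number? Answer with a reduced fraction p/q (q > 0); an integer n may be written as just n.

-11651/8192

R: Left { none }, Right { 0 } so simplest -1
RR: Left { none }, Right { -1 0 } so simplest -2
RRB: Left { -2 }, Right { -1 0 } so simplest -3/2
RRBB: Left { -2 -3/2 }, Right { -1 0 } so simplest -5/4
RRBBR: Left { -2 -3/2 }, Right { -5/4 -1 0 } so simplest -11/8
RRBBRR: Left { -2 -3/2 }, Right { -11/8 -5/4 -1 0 } so simplest -23/16
RRBBRRB: Left { -2 -3/2 -23/16 }, Right { -11/8 -5/4 -1 0 } so simplest -45/32
RRBBRRBR: Left { -2 -3/2 -23/16 }, Right { -45/32 -11/8 -5/4 -1 0 } so simplest -91/64
RRBBRRBRR: Left { -2 -3/2 -23/16 }, Right { -91/64 -45/32 -11/8 -5/4 -1 0 } so simplest -183/128
RRBBRRBRRB: Left { -2 -3/2 -23/16 -183/128 }, Right { -91/64 -45/32 -11/8 -5/4 -1 0 } so simplest -365/256
RRBBRRBRRBB: Left { -2 -3/2 -23/16 -183/128 -365/256 }, Right { -91/64 -45/32 -11/8 -5/4 -1 0 } so simplest -729/512
RRBBRRBRRBBB: Left { -2 -3/2 -23/16 -183/128 -365/256 -729/512 }, Right { -91/64 -45/32 -11/8 -5/4 -1 0 } so simplest -1457/1024
RRBBRRBRRBBBB: Left { -2 -3/2 -23/16 -183/128 -365/256 -729/512 -1457/1024 }, Right { -91/64 -45/32 -11/8 -5/4 -1 0 } so simplest -2913/2048
RRBBRRBRRBBBBB: Left { -2 -3/2 -23/16 -183/128 -365/256 -729/512 -1457/1024 -2913/2048 }, Right { -91/64 -45/32 -11/8 -5/4 -1 0 } so simplest -5825/4096
RRBBRRBRRBBBBBR: Left { -2 -3/2 -23/16 -183/128 -365/256 -729/512 -1457/1024 -2913/2048 }, Right { -5825/4096 -91/64 -45/32 -11/8 -5/4 -1 0 } so simplest -11651/8192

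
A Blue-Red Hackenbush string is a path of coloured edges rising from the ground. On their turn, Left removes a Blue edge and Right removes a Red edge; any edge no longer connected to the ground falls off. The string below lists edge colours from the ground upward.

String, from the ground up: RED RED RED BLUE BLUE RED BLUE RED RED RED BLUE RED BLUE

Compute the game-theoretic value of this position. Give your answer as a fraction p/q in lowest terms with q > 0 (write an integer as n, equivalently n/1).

-2421/1024

Prefix values for RED RED RED BLUE BLUE RED BLUE RED RED RED BLUE RED BLUE via {L|R} + simplicity:
edge 1 of 13 (RED): { (no moves) | 0 } => -1
edge 2 of 13 (RED): { (no moves) | -1 0 } => -2
edge 3 of 13 (RED): { (no moves) | -2 -1 0 } => -3
edge 4 of 13 (BLUE): { -3 | -2 -1 0 } => -5/2
edge 5 of 13 (BLUE): { -3 -5/2 | -2 -1 0 } => -9/4
edge 6 of 13 (RED): { -3 -5/2 | -9/4 -2 -1 0 } => -19/8
edge 7 of 13 (BLUE): { -3 -5/2 -19/8 | -9/4 -2 -1 0 } => -37/16
edge 8 of 13 (RED): { -3 -5/2 -19/8 | -37/16 -9/4 -2 -1 0 } => -75/32
edge 9 of 13 (RED): { -3 -5/2 -19/8 | -75/32 -37/16 -9/4 -2 -1 0 } => -151/64
edge 10 of 13 (RED): { -3 -5/2 -19/8 | -151/64 -75/32 -37/16 -9/4 -2 -1 0 } => -303/128
edge 11 of 13 (BLUE): { -3 -5/2 -19/8 -303/128 | -151/64 -75/32 -37/16 -9/4 -2 -1 0 } => -605/256
edge 12 of 13 (RED): { -3 -5/2 -19/8 -303/128 | -605/256 -151/64 -75/32 -37/16 -9/4 -2 -1 0 } => -1211/512
edge 13 of 13 (BLUE): { -3 -5/2 -19/8 -303/128 -1211/512 | -605/256 -151/64 -75/32 -37/16 -9/4 -2 -1 0 } => -2421/1024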